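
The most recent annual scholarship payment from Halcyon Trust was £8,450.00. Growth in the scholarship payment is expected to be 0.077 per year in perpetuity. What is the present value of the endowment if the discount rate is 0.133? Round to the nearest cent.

£162511.61

D₁ = D₀ × (1 + g) = £8,450.00 × 1.077 = £9,100.6500
Growing perpetuity: P = D₁ / (r − g) = £9,100.6500 / (0.133 − 0.077) = £162,511.61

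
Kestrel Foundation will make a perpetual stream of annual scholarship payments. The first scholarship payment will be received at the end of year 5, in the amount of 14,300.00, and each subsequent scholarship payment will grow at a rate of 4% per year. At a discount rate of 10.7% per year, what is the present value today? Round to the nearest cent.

Value at end of year 4: C₁ / (r − g) = 14,300.00 / (0.107 − 0.04) = 213,432.8358
Discount to today: PV = 213,432.8358 / (1 + 0.107)^4 = 213,432.8358 / 1.501725 = 142,125.09

142125.09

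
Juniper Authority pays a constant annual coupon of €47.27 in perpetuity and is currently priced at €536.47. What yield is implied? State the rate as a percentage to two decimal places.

P = C/r ⇒ r = C/P = €47.27/€536.47 = 0.088113

8.81%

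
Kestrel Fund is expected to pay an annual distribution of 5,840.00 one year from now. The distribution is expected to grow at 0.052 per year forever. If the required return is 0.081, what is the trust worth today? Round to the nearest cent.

Growing perpetuity: P = D₁ / (r − g) = 5,840.0000 / (0.081 − 0.052) = 201,379.31

201379.31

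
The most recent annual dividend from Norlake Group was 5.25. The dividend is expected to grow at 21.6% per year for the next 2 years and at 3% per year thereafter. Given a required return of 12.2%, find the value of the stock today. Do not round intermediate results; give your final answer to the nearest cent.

80.89

D_1 = 6.38400
D_2 = 7.76294
Terminal value at year 2: TV = D_2×(1+g_2)/(r−g_2) = 7.99583/0.092 = 86.91122
P_0 = D_1/(1+r)^1 + D_2/(1+r)^2 + TV/(1+r)^2
    = 5.68984 + 6.16653 + 69.03831 = 80.89468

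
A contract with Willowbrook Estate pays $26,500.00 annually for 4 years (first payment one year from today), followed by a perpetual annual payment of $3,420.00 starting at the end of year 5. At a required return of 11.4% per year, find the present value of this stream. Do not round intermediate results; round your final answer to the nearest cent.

PV of 4-year annuity: $26,500.00 × [1 − (1+0.114)^−4] / 0.114 = 81517.56058
Perpetuity value at year 4: $3,420.00 / 0.114 = 30000.00000
PV of perpetuity: 30000.00000 / (1+0.114)^4 = 19479.62048
Total PV = 81517.56058 + 19479.62048 = 100997.18107

$100997.18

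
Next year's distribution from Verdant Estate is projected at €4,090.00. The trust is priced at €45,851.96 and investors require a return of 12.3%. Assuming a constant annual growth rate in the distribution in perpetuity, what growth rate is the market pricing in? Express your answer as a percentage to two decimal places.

P = D₁/(r−g) ⇒ g = r − D₁/P = 0.123 − €4,090.00/€45,851.96 = 0.033800

3.38%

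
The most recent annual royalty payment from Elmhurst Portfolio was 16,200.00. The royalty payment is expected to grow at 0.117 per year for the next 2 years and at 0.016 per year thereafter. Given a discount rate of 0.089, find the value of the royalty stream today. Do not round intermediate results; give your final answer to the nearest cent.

270872.18

D_1 = 18095.40000
D_2 = 20212.56180
Terminal value at year 2: TV = D_2×(1+g_2)/(r−g_2) = 20535.96279/0.073 = 281314.55875
P_0 = D_1/(1+r)^1 + D_2/(1+r)^2 + TV/(1+r)^2
    = 16616.52893 + 17043.76750 + 237211.88743 = 270872.18386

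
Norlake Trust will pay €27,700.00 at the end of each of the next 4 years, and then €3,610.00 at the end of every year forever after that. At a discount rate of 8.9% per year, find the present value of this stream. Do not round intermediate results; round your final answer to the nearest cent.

PV of 4-year annuity: €27,700.00 × [1 − (1+0.089)^−4] / 0.089 = 89937.57063
Perpetuity value at year 4: €3,610.00 / 0.089 = 40561.79775
PV of perpetuity: 40561.79775 / (1+0.089)^4 = 28840.69198
Total PV = 89937.57063 + 28840.69198 = 118778.26261

€118778.26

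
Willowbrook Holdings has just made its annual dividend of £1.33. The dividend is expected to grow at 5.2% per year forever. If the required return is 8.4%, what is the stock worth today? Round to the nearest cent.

£43.72

D₁ = D₀ × (1 + g) = £1.33 × 1.052 = £1.3992
Growing perpetuity: P = D₁ / (r − g) = £1.3992 / (0.084 − 0.052) = £43.72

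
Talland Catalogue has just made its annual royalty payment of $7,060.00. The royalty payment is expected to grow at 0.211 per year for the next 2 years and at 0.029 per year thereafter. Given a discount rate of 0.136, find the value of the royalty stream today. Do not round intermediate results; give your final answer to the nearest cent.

$92704.78

D_1 = 8549.66000
D_2 = 10353.63826
Terminal value at year 2: TV = D_2×(1+g_2)/(r−g_2) = 10653.89377/0.107 = 99569.10065
P_0 = D_1/(1+r)^1 + D_2/(1+r)^2 + TV/(1+r)^2
    = 7526.10915 + 8022.99136 + 77155.68328 = 92704.78380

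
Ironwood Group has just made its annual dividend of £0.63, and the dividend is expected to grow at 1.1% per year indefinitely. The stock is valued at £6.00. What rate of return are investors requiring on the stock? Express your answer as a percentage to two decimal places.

11.72%

D₁ = £0.63 × 1.011 = £0.6369
P = D₁/(r − g) ⇒ r = D₁/P + g = £0.6369/£6.00 + 0.011 = 0.106155 + 0.011 = 0.117155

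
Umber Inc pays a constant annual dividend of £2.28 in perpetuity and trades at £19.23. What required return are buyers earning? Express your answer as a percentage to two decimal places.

P = C/r ⇒ r = C/P = £2.28/£19.23 = 0.118565

11.86%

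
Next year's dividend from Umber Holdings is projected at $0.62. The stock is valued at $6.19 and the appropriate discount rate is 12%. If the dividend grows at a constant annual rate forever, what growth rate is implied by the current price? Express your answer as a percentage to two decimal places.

1.98%

P = D₁/(r−g) ⇒ g = r − D₁/P = 0.12 − $0.62/$6.19 = 0.019838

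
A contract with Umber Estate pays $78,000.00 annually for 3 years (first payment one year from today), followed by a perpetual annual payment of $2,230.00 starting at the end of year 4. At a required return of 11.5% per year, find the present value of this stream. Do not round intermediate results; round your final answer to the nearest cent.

$202953.18

PV of 3-year annuity: $78,000.00 × [1 − (1+0.115)^−3] / 0.115 = 188964.31213
Perpetuity value at year 3: $2,230.00 / 0.115 = 19391.30435
PV of perpetuity: 19391.30435 / (1+0.115)^3 = 13988.86312
Total PV = 188964.31213 + 13988.86312 = 202953.17525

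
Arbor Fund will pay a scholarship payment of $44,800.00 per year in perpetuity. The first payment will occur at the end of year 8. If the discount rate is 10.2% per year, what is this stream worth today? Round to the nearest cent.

$222539.28

Value at end of year 7: C / r = $44,800.00 / 0.102 = $439,215.6863
Discount to today: PV = $439,215.6863 / (1 + 0.102)^7 = $439,215.6863 / 1.973655 = $222,539.28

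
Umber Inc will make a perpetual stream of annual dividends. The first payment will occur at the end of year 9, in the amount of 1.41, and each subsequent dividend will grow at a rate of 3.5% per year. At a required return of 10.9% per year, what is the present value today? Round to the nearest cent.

Value at end of year 8: C₁ / (r − g) = 1.41 / (0.109 − 0.035) = 19.0541
Discount to today: PV = 19.0541 / (1 + 0.109)^8 = 19.0541 / 2.287981 = 8.33

8.33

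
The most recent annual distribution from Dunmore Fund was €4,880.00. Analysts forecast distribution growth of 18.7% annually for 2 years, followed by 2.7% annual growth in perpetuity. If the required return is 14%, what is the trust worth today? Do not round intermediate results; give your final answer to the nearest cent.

D_1 = 5792.56000
D_2 = 6875.76872
Terminal value at year 2: TV = D_2×(1+g_2)/(r−g_2) = 7061.41448/0.113 = 62490.39359
P_0 = D_1/(1+r)^1 + D_2/(1+r)^2 + TV/(1+r)^2
    = 5081.19298 + 5290.68076 + 48084.32871 = 58456.20245

€58456.20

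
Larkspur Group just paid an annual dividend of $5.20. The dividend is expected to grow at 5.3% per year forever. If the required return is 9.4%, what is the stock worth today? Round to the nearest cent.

D₁ = D₀ × (1 + g) = $5.20 × 1.053 = $5.4756
Growing perpetuity: P = D₁ / (r − g) = $5.4756 / (0.094 − 0.053) = $133.55

$133.55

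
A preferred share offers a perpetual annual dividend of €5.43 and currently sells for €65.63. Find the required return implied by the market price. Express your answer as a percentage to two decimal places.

P = C/r ⇒ r = C/P = €5.43/€65.63 = 0.082737

8.27%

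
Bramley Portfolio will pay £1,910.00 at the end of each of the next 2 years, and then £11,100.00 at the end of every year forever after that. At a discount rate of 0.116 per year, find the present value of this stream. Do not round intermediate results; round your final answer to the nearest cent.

PV of 2-year annuity: £1,910.00 × [1 − (1+0.116)^−2] / 0.116 = 3245.04439
Perpetuity value at year 2: £11,100.00 / 0.116 = 95689.65517
PV of perpetuity: 95689.65517 / (1+0.116)^2 = 76831.02026
Total PV = 3245.04439 + 76831.02026 = 80076.06465

£80076.06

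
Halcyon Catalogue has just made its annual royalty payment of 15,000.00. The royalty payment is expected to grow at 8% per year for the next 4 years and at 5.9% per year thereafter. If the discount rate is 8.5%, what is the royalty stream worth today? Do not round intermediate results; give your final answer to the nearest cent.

D_1 = 16200.00000
D_2 = 17496.00000
D_3 = 18895.68000
D_4 = 20407.33440
Terminal value at year 4: TV = D_4×(1+g_2)/(r−g_2) = 21611.36713/0.026 = 831206.42806
P_0 = D_1/(1+r)^1 + D_2/(1+r)^2 + D_3/(1+r)^3 + D_4/(1+r)^4 + TV/(1+r)^4
    = 14930.87558 + 14862.06970 + 14793.58090 + 14725.40771 + 599777.18341 = 659089.11729

659089.12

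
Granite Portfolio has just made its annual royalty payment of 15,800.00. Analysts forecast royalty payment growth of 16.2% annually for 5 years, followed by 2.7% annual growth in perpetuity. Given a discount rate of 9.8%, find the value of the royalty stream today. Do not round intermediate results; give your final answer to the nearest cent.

397316.67

D_1 = 18359.60000
D_2 = 21333.85520
D_3 = 24789.93974
D_4 = 28805.90998
D_5 = 33472.46740
Terminal value at year 5: TV = D_5×(1+g_2)/(r−g_2) = 34376.22402/0.071 = 484172.16926
P_0 = D_1/(1+r)^1 + D_2/(1+r)^2 + D_3/(1+r)^3 + D_4/(1+r)^4 + D_5/(1+r)^5 + TV/(1+r)^5
    = 16720.94718 + 17695.57433 + 18727.01036 + 19818.56652 + 20973.74708 + 303380.82048 = 397316.66596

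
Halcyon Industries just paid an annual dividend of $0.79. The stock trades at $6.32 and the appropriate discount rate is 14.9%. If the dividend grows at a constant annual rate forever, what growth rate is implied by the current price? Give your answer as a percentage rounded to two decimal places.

P = D₀(1+g)/(r−g) ⇒ P(r−g) = D₀(1+g) ⇒ g(P+D₀) = P·r − D₀
g = (P·r − D₀)/(P + D₀) = ($6.32×0.149 − $0.79) / ($6.32 + $0.79) = 0.021333

2.13%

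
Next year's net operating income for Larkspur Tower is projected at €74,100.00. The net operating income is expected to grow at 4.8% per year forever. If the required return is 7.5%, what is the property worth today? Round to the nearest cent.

€2744444.44

Growing perpetuity: P = D₁ / (r − g) = €74,100.0000 / (0.075 − 0.048) = €2,744,444.44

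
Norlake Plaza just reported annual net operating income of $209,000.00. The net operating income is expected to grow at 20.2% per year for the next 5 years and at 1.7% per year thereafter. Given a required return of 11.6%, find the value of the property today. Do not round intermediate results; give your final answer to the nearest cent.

$4424843.63

D_1 = 251218.00000
D_2 = 301964.03600
D_3 = 362960.77127
D_4 = 436278.84707
D_5 = 524407.17418
Terminal value at year 5: TV = D_5×(1+g_2)/(r−g_2) = 533322.09614/0.099 = 5387091.88018
P_0 = D_1/(1+r)^1 + D_2/(1+r)^2 + D_3/(1+r)^3 + D_4/(1+r)^4 + D_5/(1+r)^5 + TV/(1+r)^5
    = 225105.73477 + 242452.59246 + 261136.21518 + 281259.61528 + 302933.74333 + 3111955.72698 = 4424843.62800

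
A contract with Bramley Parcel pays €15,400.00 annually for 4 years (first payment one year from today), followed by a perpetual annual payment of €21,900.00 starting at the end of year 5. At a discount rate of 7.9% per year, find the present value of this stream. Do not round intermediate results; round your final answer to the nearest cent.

€255638.36

PV of 4-year annuity: €15,400.00 × [1 − (1+0.079)^−4] / 0.079 = 51120.49514
Perpetuity value at year 4: €21,900.00 / 0.079 = 277215.18987
PV of perpetuity: 277215.18987 / (1+0.079)^4 = 204517.86237
Total PV = 51120.49514 + 204517.86237 = 255638.35751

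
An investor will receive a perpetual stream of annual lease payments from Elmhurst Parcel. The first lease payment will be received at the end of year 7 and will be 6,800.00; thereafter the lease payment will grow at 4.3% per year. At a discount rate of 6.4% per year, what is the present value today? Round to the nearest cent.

223172.07

Value at end of year 6: C₁ / (r − g) = 6,800.00 / (0.064 − 0.043) = 323,809.5238
Discount to today: PV = 323,809.5238 / (1 + 0.064)^6 = 323,809.5238 / 1.450941 = 223,172.07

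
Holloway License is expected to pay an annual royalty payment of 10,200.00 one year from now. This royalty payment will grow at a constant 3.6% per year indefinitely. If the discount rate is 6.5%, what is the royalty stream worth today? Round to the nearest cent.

351724.14

Growing perpetuity: P = D₁ / (r − g) = 10,200.0000 / (0.065 − 0.036) = 351,724.14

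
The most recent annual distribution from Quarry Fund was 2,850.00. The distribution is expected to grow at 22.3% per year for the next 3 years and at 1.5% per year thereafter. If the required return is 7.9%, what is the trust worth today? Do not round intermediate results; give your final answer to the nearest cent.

76860.12

D_1 = 3485.55000
D_2 = 4262.82765
D_3 = 5213.43822
Terminal value at year 3: TV = D_3×(1+g_2)/(r−g_2) = 5291.63979/0.064 = 82681.87171
P_0 = D_1/(1+r)^1 + D_2/(1+r)^2 + D_3/(1+r)^3 + TV/(1+r)^3
    = 3230.35218 + 3661.46498 + 4150.11276 + 65818.19459 = 76860.12451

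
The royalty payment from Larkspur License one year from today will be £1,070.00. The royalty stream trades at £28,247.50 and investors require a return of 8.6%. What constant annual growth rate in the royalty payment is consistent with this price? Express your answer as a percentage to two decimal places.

P = D₁/(r−g) ⇒ g = r − D₁/P = 0.086 − £1,070.00/£28,247.50 = 0.048121

4.81%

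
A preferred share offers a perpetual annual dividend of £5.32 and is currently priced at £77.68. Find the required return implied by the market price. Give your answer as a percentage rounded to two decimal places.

6.85%

P = C/r ⇒ r = C/P = £5.32/£77.68 = 0.068486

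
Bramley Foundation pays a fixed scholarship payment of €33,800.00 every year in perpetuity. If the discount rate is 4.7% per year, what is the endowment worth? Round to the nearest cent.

€719148.94

Level perpetuity: PV = C / r = €33,800.00 / 0.047 = €719,148.94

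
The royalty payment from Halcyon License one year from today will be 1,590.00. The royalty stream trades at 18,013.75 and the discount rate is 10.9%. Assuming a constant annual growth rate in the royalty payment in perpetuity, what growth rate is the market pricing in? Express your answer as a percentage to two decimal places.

2.07%

P = D₁/(r−g) ⇒ g = r − D₁/P = 0.109 − 1,590.00/18,013.75 = 0.020734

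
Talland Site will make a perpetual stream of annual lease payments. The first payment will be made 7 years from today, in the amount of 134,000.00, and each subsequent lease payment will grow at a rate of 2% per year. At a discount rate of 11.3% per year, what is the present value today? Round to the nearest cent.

Value at end of year 6: C₁ / (r − g) = 134,000.00 / (0.113 − 0.02) = 1,440,860.2151
Discount to today: PV = 1,440,860.2151 / (1 + 0.113)^6 = 1,440,860.2151 / 1.900951 = 757,967.99

757967.99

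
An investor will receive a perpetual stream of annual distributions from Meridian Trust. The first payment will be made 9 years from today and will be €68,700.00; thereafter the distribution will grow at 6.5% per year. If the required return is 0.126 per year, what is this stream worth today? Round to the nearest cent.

€435832.67

Value at end of year 8: C₁ / (r − g) = €68,700.00 / (0.126 − 0.065) = €1,126,229.5082
Discount to today: PV = €1,126,229.5082 / (1 + 0.126)^8 = €1,126,229.5082 / 2.584087 = €435,832.67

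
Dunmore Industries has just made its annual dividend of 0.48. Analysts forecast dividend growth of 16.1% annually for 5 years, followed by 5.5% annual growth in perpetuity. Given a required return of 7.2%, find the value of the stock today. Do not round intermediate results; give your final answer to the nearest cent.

47.45

D_1 = 0.55728
D_2 = 0.64700
D_3 = 0.75117
D_4 = 0.87211
D_5 = 1.01252
Terminal value at year 5: TV = D_5×(1+g_2)/(r−g_2) = 1.06821/0.017 = 62.83562
P_0 = D_1/(1+r)^1 + D_2/(1+r)^2 + D_3/(1+r)^3 + D_4/(1+r)^4 + D_5/(1+r)^5 + TV/(1+r)^5
    = 0.51985 + 0.56301 + 0.60975 + 0.66038 + 0.71520 + 44.38456 = 47.45275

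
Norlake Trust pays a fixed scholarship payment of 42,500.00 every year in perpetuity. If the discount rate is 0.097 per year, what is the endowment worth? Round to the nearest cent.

438144.33

Level perpetuity: PV = C / r = 42,500.00 / 0.097 = 438,144.33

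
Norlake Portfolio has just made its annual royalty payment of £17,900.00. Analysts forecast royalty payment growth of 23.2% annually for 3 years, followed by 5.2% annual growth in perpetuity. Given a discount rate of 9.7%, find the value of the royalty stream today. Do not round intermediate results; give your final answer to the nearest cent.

D_1 = 22052.80000
D_2 = 27169.04960
D_3 = 33472.26911
Terminal value at year 3: TV = D_3×(1+g_2)/(r−g_2) = 35212.82710/0.045 = 782507.26891
P_0 = D_1/(1+r)^1 + D_2/(1+r)^2 + D_3/(1+r)^3 + TV/(1+r)^3
    = 20102.82589 + 22576.73792 + 25355.09673 + 592745.81691 = 660780.47745

£660780.48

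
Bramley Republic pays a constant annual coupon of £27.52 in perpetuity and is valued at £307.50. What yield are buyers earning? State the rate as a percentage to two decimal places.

8.95%

P = C/r ⇒ r = C/P = £27.52/£307.50 = 0.089496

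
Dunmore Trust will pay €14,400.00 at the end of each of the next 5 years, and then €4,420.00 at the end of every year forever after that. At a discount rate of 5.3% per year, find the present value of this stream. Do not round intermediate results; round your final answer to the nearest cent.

PV of 5-year annuity: €14,400.00 × [1 − (1+0.053)^−5] / 0.053 = 61830.81740
Perpetuity value at year 5: €4,420.00 / 0.053 = 83396.22642
PV of perpetuity: 83396.22642 / (1+0.053)^5 = 64417.60052
Total PV = 61830.81740 + 64417.60052 = 126248.41792

€126248.42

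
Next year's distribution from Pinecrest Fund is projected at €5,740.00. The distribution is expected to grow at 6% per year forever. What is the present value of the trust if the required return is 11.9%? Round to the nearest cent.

€97288.14

Growing perpetuity: P = D₁ / (r − g) = €5,740.0000 / (0.119 − 0.06) = €97,288.14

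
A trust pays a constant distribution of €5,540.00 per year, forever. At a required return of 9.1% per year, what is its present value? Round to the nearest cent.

€60879.12

Level perpetuity: PV = C / r = €5,540.00 / 0.091 = €60,879.12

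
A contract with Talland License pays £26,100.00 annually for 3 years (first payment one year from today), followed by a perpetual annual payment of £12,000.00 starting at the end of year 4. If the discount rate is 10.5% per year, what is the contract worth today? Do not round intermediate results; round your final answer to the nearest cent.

PV of 3-year annuity: £26,100.00 × [1 − (1+0.105)^−3] / 0.105 = 64339.72237
Perpetuity value at year 3: £12,000.00 / 0.105 = 114285.71429
PV of perpetuity: 114285.71429 / (1+0.105)^3 = 84704.23274
Total PV = 64339.72237 + 84704.23274 = 149043.95510

£149043.96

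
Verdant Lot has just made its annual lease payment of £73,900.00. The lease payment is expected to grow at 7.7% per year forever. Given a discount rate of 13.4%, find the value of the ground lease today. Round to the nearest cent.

D₁ = D₀ × (1 + g) = £73,900.00 × 1.077 = £79,590.3000
Growing perpetuity: P = D₁ / (r − g) = £79,590.3000 / (0.134 − 0.077) = £1,396,321.05

£1396321.05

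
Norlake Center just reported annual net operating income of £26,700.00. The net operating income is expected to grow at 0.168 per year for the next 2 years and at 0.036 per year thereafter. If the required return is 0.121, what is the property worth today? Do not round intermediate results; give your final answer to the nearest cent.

D_1 = 31185.60000
D_2 = 36424.78080
Terminal value at year 2: TV = D_2×(1+g_2)/(r−g_2) = 37736.07291/0.085 = 443953.79893
P_0 = D_1/(1+r)^1 + D_2/(1+r)^2 + TV/(1+r)^2
    = 27819.44692 + 28985.82873 + 353286.10075 = 410091.37640

£410091.38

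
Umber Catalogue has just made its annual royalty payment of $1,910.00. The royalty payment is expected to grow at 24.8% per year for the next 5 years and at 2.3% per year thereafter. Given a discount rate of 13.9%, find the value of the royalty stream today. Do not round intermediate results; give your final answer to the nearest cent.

D_1 = 2383.68000
D_2 = 2974.83264
D_3 = 3712.59113
D_4 = 4633.31374
D_5 = 5782.37554
Terminal value at year 5: TV = D_5×(1+g_2)/(r−g_2) = 5915.37018/0.116 = 50994.57052
P_0 = D_1/(1+r)^1 + D_2/(1+r)^2 + D_3/(1+r)^3 + D_4/(1+r)^4 + D_5/(1+r)^5 + TV/(1+r)^5
    = 2092.78314 + 2293.05826 + 2512.49931 + 2752.94042 + 3016.39126 + 26601.45050 = 39269.12289

$39269.12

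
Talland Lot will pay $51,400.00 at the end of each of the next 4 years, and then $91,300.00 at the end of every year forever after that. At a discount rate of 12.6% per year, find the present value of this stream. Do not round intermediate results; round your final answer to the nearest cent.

PV of 4-year annuity: $51,400.00 × [1 − (1+0.126)^−4] / 0.126 = 154167.24878
Perpetuity value at year 4: $91,300.00 / 0.126 = 724603.17460
PV of perpetuity: 724603.17460 / (1+0.126)^4 = 450761.34943
Total PV = 154167.24878 + 450761.34943 = 604928.59821

$604928.60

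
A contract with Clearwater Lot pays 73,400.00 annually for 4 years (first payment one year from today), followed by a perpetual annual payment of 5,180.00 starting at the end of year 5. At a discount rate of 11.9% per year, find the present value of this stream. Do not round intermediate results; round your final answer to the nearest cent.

251174.55

PV of 4-year annuity: 73,400.00 × [1 − (1+0.119)^−4] / 0.119 = 223411.79822
Perpetuity value at year 4: 5,180.00 / 0.119 = 43529.41176
PV of perpetuity: 43529.41176 / (1+0.119)^4 = 27762.74808
Total PV = 223411.79822 + 27762.74808 = 251174.54629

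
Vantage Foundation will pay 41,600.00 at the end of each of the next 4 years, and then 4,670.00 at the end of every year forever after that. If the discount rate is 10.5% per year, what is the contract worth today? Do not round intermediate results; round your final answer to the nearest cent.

160283.44

PV of 4-year annuity: 41,600.00 × [1 − (1+0.105)^−4] / 0.105 = 130451.70682
Perpetuity value at year 4: 4,670.00 / 0.105 = 44476.19048
PV of perpetuity: 44476.19048 / (1+0.105)^4 = 29831.73204
Total PV = 130451.70682 + 29831.73204 = 160283.43886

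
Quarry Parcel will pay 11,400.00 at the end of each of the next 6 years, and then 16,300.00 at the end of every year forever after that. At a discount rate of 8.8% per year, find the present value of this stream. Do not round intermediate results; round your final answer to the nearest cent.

PV of 6-year annuity: 11,400.00 × [1 − (1+0.088)^−6] / 0.088 = 51445.85501
Perpetuity value at year 6: 16,300.00 / 0.088 = 185227.27273
PV of perpetuity: 185227.27273 / (1+0.088)^6 = 111668.72566
Total PV = 51445.85501 + 111668.72566 = 163114.58066

163114.58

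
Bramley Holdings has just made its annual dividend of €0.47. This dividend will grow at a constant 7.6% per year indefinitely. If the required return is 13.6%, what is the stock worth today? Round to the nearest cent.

D₁ = D₀ × (1 + g) = €0.47 × 1.076 = €0.5057
Growing perpetuity: P = D₁ / (r − g) = €0.5057 / (0.136 − 0.076) = €8.43

€8.43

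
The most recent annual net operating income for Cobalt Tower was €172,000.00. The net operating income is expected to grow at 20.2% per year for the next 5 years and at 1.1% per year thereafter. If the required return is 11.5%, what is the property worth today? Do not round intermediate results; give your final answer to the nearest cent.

€3517930.21

D_1 = 206744.00000
D_2 = 248506.28800
D_3 = 298704.55818
D_4 = 359042.87893
D_5 = 431569.54047
Terminal value at year 5: TV = D_5×(1+g_2)/(r−g_2) = 436316.80542/0.104 = 4195353.89823
P_0 = D_1/(1+r)^1 + D_2/(1+r)^2 + D_3/(1+r)^3 + D_4/(1+r)^4 + D_5/(1+r)^5 + TV/(1+r)^5
    = 185420.62780 + 199888.42567 + 215485.10103 + 232298.73672 + 250424.28837 + 2434413.03409 = 3517930.21369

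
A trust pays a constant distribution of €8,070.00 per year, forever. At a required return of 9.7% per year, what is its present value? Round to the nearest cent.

€83195.88

Level perpetuity: PV = C / r = €8,070.00 / 0.097 = €83,195.88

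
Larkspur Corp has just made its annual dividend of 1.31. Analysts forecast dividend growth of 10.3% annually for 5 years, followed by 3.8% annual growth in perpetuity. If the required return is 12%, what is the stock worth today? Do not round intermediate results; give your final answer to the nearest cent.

D_1 = 1.44493
D_2 = 1.59376
D_3 = 1.75791
D_4 = 1.93898
D_5 = 2.13870
Terminal value at year 5: TV = D_5×(1+g_2)/(r−g_2) = 2.21997/0.082 = 27.07275
P_0 = D_1/(1+r)^1 + D_2/(1+r)^2 + D_3/(1+r)^3 + D_4/(1+r)^4 + D_5/(1+r)^5 + TV/(1+r)^5
    = 1.29012 + 1.27053 + 1.25125 + 1.23226 + 1.21355 + 15.36180 = 21.61951

21.62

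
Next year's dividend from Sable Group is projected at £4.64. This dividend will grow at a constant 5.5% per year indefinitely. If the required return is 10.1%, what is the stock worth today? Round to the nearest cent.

Growing perpetuity: P = D₁ / (r − g) = £4.6400 / (0.101 − 0.055) = £100.87

£100.87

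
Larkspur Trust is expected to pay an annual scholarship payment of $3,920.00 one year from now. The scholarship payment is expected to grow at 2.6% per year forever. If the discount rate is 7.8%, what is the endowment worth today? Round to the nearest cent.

$75384.62

Growing perpetuity: P = D₁ / (r − g) = $3,920.0000 / (0.078 − 0.026) = $75,384.62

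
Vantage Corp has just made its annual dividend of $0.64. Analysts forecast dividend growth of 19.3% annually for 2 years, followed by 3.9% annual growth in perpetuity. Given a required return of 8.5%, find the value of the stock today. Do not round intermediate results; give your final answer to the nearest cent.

$18.95

D_1 = 0.76352
D_2 = 0.91088
Terminal value at year 2: TV = D_2×(1+g_2)/(r−g_2) = 0.94640/0.046 = 20.57399
P_0 = D_1/(1+r)^1 + D_2/(1+r)^2 + TV/(1+r)^2
    = 0.70371 + 0.77375 + 17.47669 = 18.95414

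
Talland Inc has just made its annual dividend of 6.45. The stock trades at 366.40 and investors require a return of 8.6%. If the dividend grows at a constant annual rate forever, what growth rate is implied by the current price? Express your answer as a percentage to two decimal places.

P = D₀(1+g)/(r−g) ⇒ P(r−g) = D₀(1+g) ⇒ g(P+D₀) = P·r − D₀
g = (P·r − D₀)/(P + D₀) = (366.40×0.086 − 6.45) / (366.40 + 6.45) = 0.067213

6.72%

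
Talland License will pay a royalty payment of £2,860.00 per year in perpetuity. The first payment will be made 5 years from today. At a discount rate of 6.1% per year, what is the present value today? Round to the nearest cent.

Value at end of year 4: C / r = £2,860.00 / 0.061 = £46,885.2459
Discount to today: PV = £46,885.2459 / (1 + 0.061)^4 = £46,885.2459 / 1.267248 = £36,997.69

£36997.69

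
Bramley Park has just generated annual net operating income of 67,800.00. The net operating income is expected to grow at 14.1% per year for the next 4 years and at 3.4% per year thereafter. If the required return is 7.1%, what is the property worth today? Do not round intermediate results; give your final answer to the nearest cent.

2759311.60

D_1 = 77359.80000
D_2 = 88267.53180
D_3 = 100713.25378
D_4 = 114913.82257
Terminal value at year 4: TV = D_4×(1+g_2)/(r−g_2) = 118820.89253/0.037 = 3211375.47391
P_0 = D_1/(1+r)^1 + D_2/(1+r)^2 + D_3/(1+r)^3 + D_4/(1+r)^4 + TV/(1+r)^4
    = 72231.37255 + 76952.37729 + 81981.94443 + 87340.24146 + 2440805.66663 = 2759311.60236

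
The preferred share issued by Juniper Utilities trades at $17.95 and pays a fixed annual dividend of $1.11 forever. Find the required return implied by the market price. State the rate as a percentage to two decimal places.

6.18%

P = C/r ⇒ r = C/P = $1.11/$17.95 = 0.061838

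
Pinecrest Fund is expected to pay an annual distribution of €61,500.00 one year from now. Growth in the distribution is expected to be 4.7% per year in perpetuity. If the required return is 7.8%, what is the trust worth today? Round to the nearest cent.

Growing perpetuity: P = D₁ / (r − g) = €61,500.0000 / (0.078 − 0.047) = €1,983,870.97

€1983870.97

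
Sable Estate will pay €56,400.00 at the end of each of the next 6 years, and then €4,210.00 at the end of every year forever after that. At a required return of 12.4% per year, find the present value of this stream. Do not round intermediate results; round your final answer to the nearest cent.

PV of 6-year annuity: €56,400.00 × [1 − (1+0.124)^−6] / 0.124 = 229280.02602
Perpetuity value at year 6: €4,210.00 / 0.124 = 33951.61290
PV of perpetuity: 33951.61290 / (1+0.124)^6 = 16836.91593
Total PV = 229280.02602 + 16836.91593 = 246116.94194

€246116.94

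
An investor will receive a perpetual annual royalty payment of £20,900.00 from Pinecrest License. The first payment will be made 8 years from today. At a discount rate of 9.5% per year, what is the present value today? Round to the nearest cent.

£116553.10

Value at end of year 7: C / r = £20,900.00 / 0.095 = £220,000.0000
Discount to today: PV = £220,000.0000 / (1 + 0.095)^7 = £220,000.0000 / 1.887552 = £116,553.10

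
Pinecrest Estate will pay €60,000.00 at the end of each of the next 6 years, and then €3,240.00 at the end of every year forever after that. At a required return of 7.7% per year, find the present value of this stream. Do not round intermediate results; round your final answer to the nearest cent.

PV of 6-year annuity: €60,000.00 × [1 − (1+0.077)^−6] / 0.077 = 279915.33043
Perpetuity value at year 6: €3,240.00 / 0.077 = 42077.92208
PV of perpetuity: 42077.92208 / (1+0.077)^6 = 26962.49423
Total PV = 279915.33043 + 26962.49423 = 306877.82467

€306877.82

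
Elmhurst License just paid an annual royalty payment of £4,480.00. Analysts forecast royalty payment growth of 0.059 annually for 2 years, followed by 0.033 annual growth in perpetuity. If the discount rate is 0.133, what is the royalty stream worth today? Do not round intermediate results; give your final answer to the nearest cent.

£48531.92

D_1 = 4744.32000
D_2 = 5024.23488
Terminal value at year 2: TV = D_2×(1+g_2)/(r−g_2) = 5190.03463/0.1 = 51900.34631
P_0 = D_1/(1+r)^1 + D_2/(1+r)^2 + TV/(1+r)^2
    = 4187.39629 + 3913.90351 + 40430.62324 = 48531.92304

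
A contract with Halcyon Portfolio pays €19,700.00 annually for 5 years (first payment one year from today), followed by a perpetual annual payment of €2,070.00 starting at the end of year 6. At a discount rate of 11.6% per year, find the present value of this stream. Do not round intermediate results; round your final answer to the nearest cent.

PV of 5-year annuity: €19,700.00 × [1 − (1+0.116)^−5] / 0.116 = 71723.46227
Perpetuity value at year 5: €2,070.00 / 0.116 = 17844.82759
PV of perpetuity: 17844.82759 / (1+0.116)^5 = 10308.40287
Total PV = 71723.46227 + 10308.40287 = 82031.86514

€82031.87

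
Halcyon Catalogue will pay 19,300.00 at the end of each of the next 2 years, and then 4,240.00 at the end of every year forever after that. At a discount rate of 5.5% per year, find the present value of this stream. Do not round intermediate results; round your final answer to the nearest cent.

104896.48

PV of 2-year annuity: 19,300.00 × [1 − (1+0.055)^−2] / 0.055 = 35633.97049
Perpetuity value at year 2: 4,240.00 / 0.055 = 77090.90909
PV of perpetuity: 77090.90909 / (1+0.055)^2 = 69262.51350
Total PV = 35633.97049 + 69262.51350 = 104896.48399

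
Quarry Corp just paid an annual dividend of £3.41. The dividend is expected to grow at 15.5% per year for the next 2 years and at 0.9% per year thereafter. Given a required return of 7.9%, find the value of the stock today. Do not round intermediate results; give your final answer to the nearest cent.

£63.88

D_1 = 3.93855
D_2 = 4.54903
Terminal value at year 2: TV = D_2×(1+g_2)/(r−g_2) = 4.58997/0.07 = 65.57095
P_0 = D_1/(1+r)^1 + D_2/(1+r)^2 + TV/(1+r)^2
    = 3.65019 + 3.90729 + 56.32077 = 63.87824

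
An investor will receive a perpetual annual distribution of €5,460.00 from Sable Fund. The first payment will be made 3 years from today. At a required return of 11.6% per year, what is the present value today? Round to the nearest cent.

Value at end of year 2: C / r = €5,460.00 / 0.116 = €47,068.9655
Discount to today: PV = €47,068.9655 / (1 + 0.116)^2 = €47,068.9655 / 1.245456 = €37,792.56

€37792.56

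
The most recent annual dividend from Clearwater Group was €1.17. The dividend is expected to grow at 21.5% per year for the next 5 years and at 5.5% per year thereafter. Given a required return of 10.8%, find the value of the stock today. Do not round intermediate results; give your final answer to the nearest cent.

D_1 = 1.42155
D_2 = 1.72718
D_3 = 2.09853
D_4 = 2.54971
D_5 = 3.09790
Terminal value at year 5: TV = D_5×(1+g_2)/(r−g_2) = 3.26828/0.053 = 61.66572
P_0 = D_1/(1+r)^1 + D_2/(1+r)^2 + D_3/(1+r)^3 + D_4/(1+r)^4 + D_5/(1+r)^5 + TV/(1+r)^5
    = 1.28299 + 1.40689 + 1.54275 + 1.69173 + 1.85510 + 36.92709 = 44.70655

€44.71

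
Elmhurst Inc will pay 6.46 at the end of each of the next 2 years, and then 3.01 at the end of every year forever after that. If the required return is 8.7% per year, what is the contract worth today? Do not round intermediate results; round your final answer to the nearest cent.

PV of 2-year annuity: 6.46 × [1 − (1+0.087)^−2] / 0.087 = 11.41027
Perpetuity value at year 2: 3.01 / 0.087 = 34.59770
PV of perpetuity: 34.59770 / (1+0.087)^2 = 29.28115
Total PV = 11.41027 + 29.28115 = 40.69142

40.69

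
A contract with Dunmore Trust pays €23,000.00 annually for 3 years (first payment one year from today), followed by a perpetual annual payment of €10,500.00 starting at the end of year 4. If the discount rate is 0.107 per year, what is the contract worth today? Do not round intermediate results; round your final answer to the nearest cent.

€128837.37

PV of 3-year annuity: €23,000.00 × [1 − (1+0.107)^−3] / 0.107 = 56500.00484
Perpetuity value at year 3: €10,500.00 / 0.107 = 98130.84112
PV of perpetuity: 98130.84112 / (1+0.107)^3 = 72337.36065
Total PV = 56500.00484 + 72337.36065 = 128837.36549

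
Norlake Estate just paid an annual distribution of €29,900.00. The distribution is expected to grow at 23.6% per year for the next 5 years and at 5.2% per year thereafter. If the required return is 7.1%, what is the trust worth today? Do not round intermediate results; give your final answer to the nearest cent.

D_1 = 36956.40000
D_2 = 45678.11040
D_3 = 56458.14445
D_4 = 69782.26655
D_5 = 86250.88145
Terminal value at year 5: TV = D_5×(1+g_2)/(r−g_2) = 90735.92729/0.019 = 4775575.12031
P_0 = D_1/(1+r)^1 + D_2/(1+r)^2 + D_3/(1+r)^3 + D_4/(1+r)^4 + D_5/(1+r)^5 + TV/(1+r)^5
    = 34506.44258 + 39822.56118 + 45957.68965 + 53038.00599 + 61209.12736 + 3389052.73586 = 3623586.56262

€3623586.56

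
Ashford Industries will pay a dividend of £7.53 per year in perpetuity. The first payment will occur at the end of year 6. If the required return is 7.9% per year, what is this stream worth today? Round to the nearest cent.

£65.17

Value at end of year 5: C / r = £7.53 / 0.079 = £95.3165
Discount to today: PV = £95.3165 / (1 + 0.079)^5 = £95.3165 / 1.462538 = £65.17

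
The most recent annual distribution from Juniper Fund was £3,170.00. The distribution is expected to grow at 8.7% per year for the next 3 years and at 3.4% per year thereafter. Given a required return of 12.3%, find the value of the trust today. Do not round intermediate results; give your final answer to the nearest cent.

£42312.64

D_1 = 3445.79000
D_2 = 3745.57373
D_3 = 4071.43864
Terminal value at year 3: TV = D_3×(1+g_2)/(r−g_2) = 4209.86756/0.089 = 47301.88268
P_0 = D_1/(1+r)^1 + D_2/(1+r)^2 + D_3/(1+r)^3 + TV/(1+r)^3
    = 3068.37934 + 2970.01633 + 2874.80655 + 33399.43790 = 42312.64012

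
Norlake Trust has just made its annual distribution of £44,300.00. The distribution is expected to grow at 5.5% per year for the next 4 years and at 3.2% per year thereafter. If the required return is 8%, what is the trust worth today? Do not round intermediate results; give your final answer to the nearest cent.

D_1 = 46736.50000
D_2 = 49307.00750
D_3 = 52018.89291
D_4 = 54879.93202
Terminal value at year 4: TV = D_4×(1+g_2)/(r−g_2) = 56636.08985/0.048 = 1179918.53849
P_0 = D_1/(1+r)^1 + D_2/(1+r)^2 + D_3/(1+r)^3 + D_4/(1+r)^4 + TV/(1+r)^4
    = 43274.53704 + 42272.81164 + 41294.27434 + 40338.38836 + 867275.34966 = 1034455.36103

£1034455.36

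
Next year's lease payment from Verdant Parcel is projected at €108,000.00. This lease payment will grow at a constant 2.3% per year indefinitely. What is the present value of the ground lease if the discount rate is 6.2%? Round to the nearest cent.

Growing perpetuity: P = D₁ / (r − g) = €108,000.0000 / (0.062 − 0.023) = €2,769,230.77

€2769230.77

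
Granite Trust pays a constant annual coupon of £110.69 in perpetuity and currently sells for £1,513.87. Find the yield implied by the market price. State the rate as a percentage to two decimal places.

P = C/r ⇒ r = C/P = £110.69/£1,513.87 = 0.073117

7.31%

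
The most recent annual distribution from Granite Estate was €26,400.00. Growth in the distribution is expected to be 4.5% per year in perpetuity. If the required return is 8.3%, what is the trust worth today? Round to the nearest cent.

€726000.00

D₁ = D₀ × (1 + g) = €26,400.00 × 1.045 = €27,588.0000
Growing perpetuity: P = D₁ / (r − g) = €27,588.0000 / (0.083 − 0.045) = €726,000.00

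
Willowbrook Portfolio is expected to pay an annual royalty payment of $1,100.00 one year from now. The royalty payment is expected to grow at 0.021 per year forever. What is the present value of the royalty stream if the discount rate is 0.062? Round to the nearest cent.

$26829.27

Growing perpetuity: P = D₁ / (r − g) = $1,100.0000 / (0.062 − 0.021) = $26,829.27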